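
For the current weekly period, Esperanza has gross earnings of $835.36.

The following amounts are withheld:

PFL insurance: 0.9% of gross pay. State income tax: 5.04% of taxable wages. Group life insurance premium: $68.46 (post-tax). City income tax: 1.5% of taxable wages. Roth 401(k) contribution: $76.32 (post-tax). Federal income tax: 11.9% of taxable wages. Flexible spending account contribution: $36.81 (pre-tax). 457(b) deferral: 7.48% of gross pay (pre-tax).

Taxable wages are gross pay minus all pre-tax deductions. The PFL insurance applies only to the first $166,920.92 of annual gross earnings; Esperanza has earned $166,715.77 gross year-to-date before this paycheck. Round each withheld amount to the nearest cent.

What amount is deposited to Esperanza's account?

457(b) deferral: $835.36 × 0.0748 = $62.48
Flexible spending account contribution: $36.81
Pre-tax total = $62.48 + $36.81 = $99.29
Taxable wages = $835.36 − $99.29 = $736.07
Federal income tax: $736.07 × 0.119 = $87.59
State income tax: $736.07 × 0.0504 = $37.10
City income tax: $736.07 × 0.015 = $11.04
PFL insurance: only $166,920.92 − $166,715.77 = $205.15 of this check is subject → $205.15 × 0.009 = $1.85
Group life insurance premium: $68.46
Roth 401(k) contribution: $76.32
Total deductions = $62.48 + $36.81 + $87.59 + $37.10 + $11.04 + $1.85 + $68.46 + $76.32 = $381.65
Net pay = $835.36 − $381.65 = $453.71

$453.71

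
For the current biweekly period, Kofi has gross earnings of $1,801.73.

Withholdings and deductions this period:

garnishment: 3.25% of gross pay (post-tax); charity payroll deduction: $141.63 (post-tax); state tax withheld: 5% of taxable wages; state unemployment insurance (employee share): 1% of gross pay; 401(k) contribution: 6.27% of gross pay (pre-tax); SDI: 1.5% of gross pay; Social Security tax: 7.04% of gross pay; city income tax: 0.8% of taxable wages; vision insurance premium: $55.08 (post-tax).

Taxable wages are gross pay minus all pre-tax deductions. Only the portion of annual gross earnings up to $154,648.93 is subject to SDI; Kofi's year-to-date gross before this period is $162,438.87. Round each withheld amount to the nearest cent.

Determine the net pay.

$1,190.68

401(k) contribution: $1,801.73 × 0.0627 = $112.97
Taxable wages = $1,801.73 − $112.97 = $1,688.76
City income tax: $1,688.76 × 0.008 = $13.51
State tax withheld: $1,688.76 × 0.05 = $84.44
Social Security tax: $1,801.73 × 0.0704 = $126.84
State unemployment insurance (employee share): $1,801.73 × 0.01 = $18.02
SDI: annual cap $154,648.93 already reached (YTD $162,438.87), so $0.00
Vision insurance premium: $55.08
Charity payroll deduction: $141.63
Garnishment: $1,801.73 × 0.0325 = $58.56
Total deductions = $112.97 + $13.51 + $84.44 + $126.84 + $18.02 + $0.00 + $55.08 + $141.63 + $58.56 = $611.05
Net pay = $1,801.73 − $611.05 = $1,190.68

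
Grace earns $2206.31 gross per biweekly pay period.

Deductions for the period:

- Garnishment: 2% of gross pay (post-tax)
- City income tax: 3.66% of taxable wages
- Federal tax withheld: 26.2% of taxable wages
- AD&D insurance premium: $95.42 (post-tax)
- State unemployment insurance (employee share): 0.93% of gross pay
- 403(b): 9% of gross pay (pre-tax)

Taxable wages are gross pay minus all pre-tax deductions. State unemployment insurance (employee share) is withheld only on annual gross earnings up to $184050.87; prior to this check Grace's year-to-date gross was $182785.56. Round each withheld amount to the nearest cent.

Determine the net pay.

$1256.91

403(b): $2206.31 × 0.09 = $198.57
Taxable wages = $2206.31 − $198.57 = $2007.74
Federal tax withheld: $2007.74 × 0.262 = $526.03
City income tax: $2007.74 × 0.0366 = $73.48
State unemployment insurance (employee share): only $184050.87 − $182785.56 = $1265.31 of this check is subject → $1265.31 × 0.0093 = $11.77
Garnishment: $2206.31 × 0.02 = $44.13
AD&D insurance premium: $95.42
Total deductions = $198.57 + $526.03 + $73.48 + $11.77 + $44.13 + $95.42 = $949.40
Net pay = $2206.31 − $949.40 = $1256.91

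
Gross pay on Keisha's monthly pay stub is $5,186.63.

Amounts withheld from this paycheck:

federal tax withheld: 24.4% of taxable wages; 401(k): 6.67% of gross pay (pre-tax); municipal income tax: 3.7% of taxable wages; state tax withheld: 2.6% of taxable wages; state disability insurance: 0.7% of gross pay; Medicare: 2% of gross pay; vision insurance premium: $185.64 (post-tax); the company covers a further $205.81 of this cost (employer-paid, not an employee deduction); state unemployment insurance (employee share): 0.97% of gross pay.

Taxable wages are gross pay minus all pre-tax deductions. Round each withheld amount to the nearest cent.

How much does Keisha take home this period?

401(k): $5,186.63 × 0.0667 = $345.95
Taxable wages = $5,186.63 − $345.95 = $4,840.68
Municipal income tax: $4,840.68 × 0.037 = $179.11
Federal tax withheld: $4,840.68 × 0.244 = $1,181.13
State tax withheld: $4,840.68 × 0.026 = $125.86
State disability insurance: $5,186.63 × 0.007 = $36.31
Medicare: $5,186.63 × 0.02 = $103.73
State unemployment insurance (employee share): $5,186.63 × 0.0097 = $50.31
Vision insurance premium: $185.64
(Employer's $205.81 toward vision insurance premium is not withheld from the employee.)
Total deductions = $345.95 + $179.11 + $1,181.13 + $125.86 + $36.31 + $103.73 + $50.31 + $185.64 = $2,208.04
Net pay = $5,186.63 − $2,208.04 = $2,978.59

$2,978.59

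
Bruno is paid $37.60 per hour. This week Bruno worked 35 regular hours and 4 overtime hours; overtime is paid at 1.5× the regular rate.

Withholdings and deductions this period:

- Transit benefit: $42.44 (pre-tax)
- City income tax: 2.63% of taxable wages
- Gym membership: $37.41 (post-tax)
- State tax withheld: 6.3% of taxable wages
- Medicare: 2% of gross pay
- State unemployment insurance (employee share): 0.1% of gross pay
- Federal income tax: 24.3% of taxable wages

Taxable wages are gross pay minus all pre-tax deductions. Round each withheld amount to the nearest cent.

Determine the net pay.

$931.20

Regular pay: 35 × $37.60 = $1316.00
Overtime pay: 4 × $37.60 × 1.5 = $225.60
Gross pay = $1316.00 + $225.60 = $1541.60
Transit benefit: $42.44
Taxable wages = $1541.60 − $42.44 = $1499.16
State tax withheld: $1499.16 × 0.063 = $94.45
City income tax: $1499.16 × 0.0263 = $39.43
Federal income tax: $1499.16 × 0.243 = $364.30
State unemployment insurance (employee share): $1541.60 × 0.001 = $1.54
Medicare: $1541.60 × 0.02 = $30.83
Gym membership: $37.41
Total deductions = $42.44 + $94.45 + $39.43 + $364.30 + $1.54 + $30.83 + $37.41 = $610.40
Net pay = $1541.60 − $610.40 = $931.20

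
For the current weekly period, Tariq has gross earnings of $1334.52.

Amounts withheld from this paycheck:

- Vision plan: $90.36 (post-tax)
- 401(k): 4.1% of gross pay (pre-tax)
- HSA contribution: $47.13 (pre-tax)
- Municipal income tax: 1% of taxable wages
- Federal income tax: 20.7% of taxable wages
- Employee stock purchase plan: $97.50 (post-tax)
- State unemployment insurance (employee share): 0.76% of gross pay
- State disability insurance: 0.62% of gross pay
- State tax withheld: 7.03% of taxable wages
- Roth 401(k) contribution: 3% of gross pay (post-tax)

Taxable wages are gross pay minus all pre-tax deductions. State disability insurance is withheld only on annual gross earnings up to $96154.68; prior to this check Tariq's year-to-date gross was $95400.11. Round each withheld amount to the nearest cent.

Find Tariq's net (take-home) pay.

$635.80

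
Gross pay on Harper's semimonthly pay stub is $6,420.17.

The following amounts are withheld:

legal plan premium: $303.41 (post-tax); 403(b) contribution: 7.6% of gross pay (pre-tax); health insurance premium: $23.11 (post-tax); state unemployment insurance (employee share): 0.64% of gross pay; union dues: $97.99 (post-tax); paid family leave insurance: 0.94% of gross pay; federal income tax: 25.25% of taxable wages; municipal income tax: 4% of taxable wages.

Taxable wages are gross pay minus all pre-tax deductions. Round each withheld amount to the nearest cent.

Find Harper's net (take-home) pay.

403(b) contribution: $6,420.17 × 0.076 = $487.93
Taxable wages = $6,420.17 − $487.93 = $5,932.24
Federal income tax: $5,932.24 × 0.2525 = $1,497.89
Municipal income tax: $5,932.24 × 0.04 = $237.29
State unemployment insurance (employee share): $6,420.17 × 0.0064 = $41.09
Paid family leave insurance: $6,420.17 × 0.0094 = $60.35
Legal plan premium: $303.41
Health insurance premium: $23.11
Union dues: $97.99
Total deductions = $487.93 + $1,497.89 + $237.29 + $41.09 + $60.35 + $303.41 + $23.11 + $97.99 = $2,749.06
Net pay = $6,420.17 − $2,749.06 = $3,671.11

$3,671.11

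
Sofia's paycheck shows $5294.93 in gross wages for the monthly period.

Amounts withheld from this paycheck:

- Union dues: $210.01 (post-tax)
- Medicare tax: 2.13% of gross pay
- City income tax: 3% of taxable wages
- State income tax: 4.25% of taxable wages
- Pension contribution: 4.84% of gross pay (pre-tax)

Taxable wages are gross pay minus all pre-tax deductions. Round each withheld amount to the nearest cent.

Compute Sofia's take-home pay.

$4350.57

Pension contribution: $5294.93 × 0.0484 = $256.27
Taxable wages = $5294.93 − $256.27 = $5038.66
City income tax: $5038.66 × 0.03 = $151.16
State income tax: $5038.66 × 0.0425 = $214.14
Medicare tax: $5294.93 × 0.0213 = $112.78
Union dues: $210.01
Total deductions = $256.27 + $151.16 + $214.14 + $112.78 + $210.01 = $944.36
Net pay = $5294.93 − $944.36 = $4350.57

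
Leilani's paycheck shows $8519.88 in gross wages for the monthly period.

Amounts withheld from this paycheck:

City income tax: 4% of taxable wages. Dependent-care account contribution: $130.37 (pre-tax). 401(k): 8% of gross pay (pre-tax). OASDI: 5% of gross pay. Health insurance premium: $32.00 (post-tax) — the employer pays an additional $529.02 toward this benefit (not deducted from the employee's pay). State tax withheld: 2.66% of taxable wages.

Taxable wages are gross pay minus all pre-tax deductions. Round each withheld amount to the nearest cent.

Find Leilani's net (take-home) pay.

Dependent-care account contribution: $130.37
401(k): $8519.88 × 0.08 = $681.59
Pre-tax total = $130.37 + $681.59 = $811.96
Taxable wages = $8519.88 − $811.96 = $7707.92
City income tax: $7707.92 × 0.04 = $308.32
State tax withheld: $7707.92 × 0.0266 = $205.03
OASDI: $8519.88 × 0.05 = $425.99
Health insurance premium: $32.00
(Employer's $529.02 toward health insurance premium is not withheld from the employee.)
Total deductions = $130.37 + $681.59 + $308.32 + $205.03 + $425.99 + $32.00 = $1783.30
Net pay = $8519.88 − $1783.30 = $6736.58

$6736.58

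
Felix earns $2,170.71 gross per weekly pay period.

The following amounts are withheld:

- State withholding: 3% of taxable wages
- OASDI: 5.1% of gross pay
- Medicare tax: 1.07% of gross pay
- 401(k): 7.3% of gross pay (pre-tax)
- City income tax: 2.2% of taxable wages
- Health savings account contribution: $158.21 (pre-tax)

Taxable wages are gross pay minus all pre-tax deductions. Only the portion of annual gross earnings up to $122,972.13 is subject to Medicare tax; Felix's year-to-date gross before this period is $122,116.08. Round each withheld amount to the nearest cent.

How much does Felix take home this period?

$1,637.76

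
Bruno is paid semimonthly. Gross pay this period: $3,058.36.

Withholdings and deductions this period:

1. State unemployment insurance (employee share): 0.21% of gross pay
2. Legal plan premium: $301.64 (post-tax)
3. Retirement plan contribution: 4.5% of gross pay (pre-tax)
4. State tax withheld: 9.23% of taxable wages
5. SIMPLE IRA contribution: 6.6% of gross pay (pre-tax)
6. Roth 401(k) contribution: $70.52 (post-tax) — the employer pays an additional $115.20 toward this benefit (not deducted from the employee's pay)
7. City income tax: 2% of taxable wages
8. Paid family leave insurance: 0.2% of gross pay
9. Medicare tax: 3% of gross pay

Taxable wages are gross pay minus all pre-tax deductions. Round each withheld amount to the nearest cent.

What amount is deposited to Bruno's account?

Retirement plan contribution: $3,058.36 × 0.045 = $137.63
SIMPLE IRA contribution: $3,058.36 × 0.066 = $201.85
Pre-tax total = $137.63 + $201.85 = $339.48
Taxable wages = $3,058.36 − $339.48 = $2,718.88
State tax withheld: $2,718.88 × 0.0923 = $250.95
City income tax: $2,718.88 × 0.02 = $54.38
State unemployment insurance (employee share): $3,058.36 × 0.0021 = $6.42
Medicare tax: $3,058.36 × 0.03 = $91.75
Paid family leave insurance: $3,058.36 × 0.002 = $6.12
Roth 401(k) contribution: $70.52
Legal plan premium: $301.64
(Employer's $115.20 toward Roth 401(k) contribution is not withheld from the employee.)
Total deductions = $137.63 + $201.85 + $250.95 + $54.38 + $6.42 + $91.75 + $6.12 + $70.52 + $301.64 = $1,121.26
Net pay = $3,058.36 − $1,121.26 = $1,937.10

$1,937.10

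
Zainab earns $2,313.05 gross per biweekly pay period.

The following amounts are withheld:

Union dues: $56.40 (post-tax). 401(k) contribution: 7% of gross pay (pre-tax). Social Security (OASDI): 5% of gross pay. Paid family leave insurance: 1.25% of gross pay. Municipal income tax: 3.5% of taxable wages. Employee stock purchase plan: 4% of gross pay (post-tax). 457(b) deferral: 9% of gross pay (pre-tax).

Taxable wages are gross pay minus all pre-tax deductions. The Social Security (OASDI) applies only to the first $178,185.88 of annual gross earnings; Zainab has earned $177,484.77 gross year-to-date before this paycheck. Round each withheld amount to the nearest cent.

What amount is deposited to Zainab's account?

$1,662.08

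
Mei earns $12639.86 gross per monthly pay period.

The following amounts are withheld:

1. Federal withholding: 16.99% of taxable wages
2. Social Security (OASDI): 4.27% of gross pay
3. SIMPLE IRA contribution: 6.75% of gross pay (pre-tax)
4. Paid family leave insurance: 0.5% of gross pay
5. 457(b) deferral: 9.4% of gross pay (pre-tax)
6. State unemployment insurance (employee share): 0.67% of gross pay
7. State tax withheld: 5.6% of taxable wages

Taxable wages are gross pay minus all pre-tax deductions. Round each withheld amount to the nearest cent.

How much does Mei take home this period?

$7516.70

SIMPLE IRA contribution: $12639.86 × 0.0675 = $853.19
457(b) deferral: $12639.86 × 0.094 = $1188.15
Pre-tax total = $853.19 + $1188.15 = $2041.34
Taxable wages = $12639.86 − $2041.34 = $10598.52
Federal withholding: $10598.52 × 0.1699 = $1800.69
State tax withheld: $10598.52 × 0.056 = $593.52
Social Security (OASDI): $12639.86 × 0.0427 = $539.72
State unemployment insurance (employee share): $12639.86 × 0.0067 = $84.69
Paid family leave insurance: $12639.86 × 0.005 = $63.20
Total deductions = $853.19 + $1188.15 + $1800.69 + $593.52 + $539.72 + $84.69 + $63.20 = $5123.16
Net pay = $12639.86 − $5123.16 = $7516.70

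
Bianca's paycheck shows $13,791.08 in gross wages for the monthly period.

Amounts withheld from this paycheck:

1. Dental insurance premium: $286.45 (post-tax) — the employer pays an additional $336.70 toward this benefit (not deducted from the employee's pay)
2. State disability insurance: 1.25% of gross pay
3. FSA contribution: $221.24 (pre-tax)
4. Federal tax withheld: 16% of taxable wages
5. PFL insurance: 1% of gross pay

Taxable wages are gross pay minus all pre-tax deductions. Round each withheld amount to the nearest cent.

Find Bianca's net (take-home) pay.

$10,801.92

FSA contribution: $221.24
Taxable wages = $13,791.08 − $221.24 = $13,569.84
Federal tax withheld: $13,569.84 × 0.16 = $2,171.17
PFL insurance: $13,791.08 × 0.01 = $137.91
State disability insurance: $13,791.08 × 0.0125 = $172.39
Dental insurance premium: $286.45
(Employer's $336.70 toward dental insurance premium is not withheld from the employee.)
Total deductions = $221.24 + $2,171.17 + $137.91 + $172.39 + $286.45 = $2,989.16
Net pay = $13,791.08 − $2,989.16 = $10,801.92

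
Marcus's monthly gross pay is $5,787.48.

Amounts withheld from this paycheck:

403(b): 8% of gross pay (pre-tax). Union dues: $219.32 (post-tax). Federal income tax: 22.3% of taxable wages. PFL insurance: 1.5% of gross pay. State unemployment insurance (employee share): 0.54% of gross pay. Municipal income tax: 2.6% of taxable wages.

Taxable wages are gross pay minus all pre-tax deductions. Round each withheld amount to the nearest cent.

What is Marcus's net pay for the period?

403(b): $5,787.48 × 0.08 = $463.00
Taxable wages = $5,787.48 − $463.00 = $5,324.48
Municipal income tax: $5,324.48 × 0.026 = $138.44
Federal income tax: $5,324.48 × 0.223 = $1,187.36
State unemployment insurance (employee share): $5,787.48 × 0.0054 = $31.25
PFL insurance: $5,787.48 × 0.015 = $86.81
Union dues: $219.32
Total deductions = $463.00 + $138.44 + $1,187.36 + $31.25 + $86.81 + $219.32 = $2,126.18
Net pay = $5,787.48 − $2,126.18 = $3,661.30

$3,661.30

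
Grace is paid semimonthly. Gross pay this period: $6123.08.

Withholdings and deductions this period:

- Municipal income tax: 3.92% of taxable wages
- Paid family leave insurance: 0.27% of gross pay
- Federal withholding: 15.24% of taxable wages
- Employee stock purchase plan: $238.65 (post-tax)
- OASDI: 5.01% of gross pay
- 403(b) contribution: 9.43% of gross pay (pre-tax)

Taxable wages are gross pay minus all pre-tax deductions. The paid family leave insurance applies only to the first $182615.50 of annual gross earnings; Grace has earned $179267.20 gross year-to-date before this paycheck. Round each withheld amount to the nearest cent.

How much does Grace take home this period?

403(b) contribution: $6123.08 × 0.0943 = $577.41
Taxable wages = $6123.08 − $577.41 = $5545.67
Municipal income tax: $5545.67 × 0.0392 = $217.39
Federal withholding: $5545.67 × 0.1524 = $845.16
OASDI: $6123.08 × 0.0501 = $306.77
Paid family leave insurance: only $182615.50 − $179267.20 = $3348.30 of this check is subject → $3348.30 × 0.0027 = $9.04
Employee stock purchase plan: $238.65
Total deductions = $577.41 + $217.39 + $845.16 + $306.77 + $9.04 + $238.65 = $2194.42
Net pay = $6123.08 − $2194.42 = $3928.66

$3928.66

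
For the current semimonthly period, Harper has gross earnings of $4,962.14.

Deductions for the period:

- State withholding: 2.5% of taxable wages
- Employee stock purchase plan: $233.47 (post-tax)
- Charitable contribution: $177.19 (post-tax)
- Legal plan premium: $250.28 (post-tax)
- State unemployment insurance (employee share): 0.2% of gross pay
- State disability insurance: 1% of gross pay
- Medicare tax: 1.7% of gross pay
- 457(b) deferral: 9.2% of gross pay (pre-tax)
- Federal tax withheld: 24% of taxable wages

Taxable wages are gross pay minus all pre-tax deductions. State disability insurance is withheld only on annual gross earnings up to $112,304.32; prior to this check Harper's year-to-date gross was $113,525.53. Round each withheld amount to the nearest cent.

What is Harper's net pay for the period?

$2,556.41

457(b) deferral: $4,962.14 × 0.092 = $456.52
Taxable wages = $4,962.14 − $456.52 = $4,505.62
Federal tax withheld: $4,505.62 × 0.24 = $1,081.35
State withholding: $4,505.62 × 0.025 = $112.64
State unemployment insurance (employee share): $4,962.14 × 0.002 = $9.92
State disability insurance: annual cap $112,304.32 already reached (YTD $113,525.53), so $0.00
Medicare tax: $4,962.14 × 0.017 = $84.36
Legal plan premium: $250.28
Charitable contribution: $177.19
Employee stock purchase plan: $233.47
Total deductions = $456.52 + $1,081.35 + $112.64 + $9.92 + $0.00 + $84.36 + $250.28 + $177.19 + $233.47 = $2,405.73
Net pay = $4,962.14 − $2,405.73 = $2,556.41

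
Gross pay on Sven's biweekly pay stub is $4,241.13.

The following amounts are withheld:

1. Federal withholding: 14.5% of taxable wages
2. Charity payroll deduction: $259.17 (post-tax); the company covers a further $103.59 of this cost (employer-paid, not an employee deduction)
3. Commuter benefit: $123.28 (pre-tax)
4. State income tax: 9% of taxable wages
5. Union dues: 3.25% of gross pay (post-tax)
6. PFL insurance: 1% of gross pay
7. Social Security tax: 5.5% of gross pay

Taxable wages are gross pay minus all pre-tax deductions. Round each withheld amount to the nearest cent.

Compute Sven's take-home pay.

$2,477.47

Commuter benefit: $123.28
Taxable wages = $4,241.13 − $123.28 = $4,117.85
State income tax: $4,117.85 × 0.09 = $370.61
Federal withholding: $4,117.85 × 0.145 = $597.09
PFL insurance: $4,241.13 × 0.01 = $42.41
Social Security tax: $4,241.13 × 0.055 = $233.26
Union dues: $4,241.13 × 0.0325 = $137.84
Charity payroll deduction: $259.17
(Employer's $103.59 toward charity payroll deduction is not withheld from the employee.)
Total deductions = $123.28 + $370.61 + $597.09 + $42.41 + $233.26 + $137.84 + $259.17 = $1,763.66
Net pay = $4,241.13 − $1,763.66 = $2,477.47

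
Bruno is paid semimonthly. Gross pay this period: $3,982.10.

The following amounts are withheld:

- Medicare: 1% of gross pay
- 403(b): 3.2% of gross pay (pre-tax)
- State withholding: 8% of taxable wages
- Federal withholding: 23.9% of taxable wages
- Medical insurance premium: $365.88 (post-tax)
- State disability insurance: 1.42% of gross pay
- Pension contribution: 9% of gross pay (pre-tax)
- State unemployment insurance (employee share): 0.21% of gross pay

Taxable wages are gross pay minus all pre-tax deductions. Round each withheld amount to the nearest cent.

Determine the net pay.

$1,910.36

403(b): $3,982.10 × 0.032 = $127.43
Pension contribution: $3,982.10 × 0.09 = $358.39
Pre-tax total = $127.43 + $358.39 = $485.82
Taxable wages = $3,982.10 − $485.82 = $3,496.28
State withholding: $3,496.28 × 0.08 = $279.70
Federal withholding: $3,496.28 × 0.239 = $835.61
State unemployment insurance (employee share): $3,982.10 × 0.0021 = $8.36
Medicare: $3,982.10 × 0.01 = $39.82
State disability insurance: $3,982.10 × 0.0142 = $56.55
Medical insurance premium: $365.88
Total deductions = $127.43 + $358.39 + $279.70 + $835.61 + $8.36 + $39.82 + $56.55 + $365.88 = $2,071.74
Net pay = $3,982.10 − $2,071.74 = $1,910.36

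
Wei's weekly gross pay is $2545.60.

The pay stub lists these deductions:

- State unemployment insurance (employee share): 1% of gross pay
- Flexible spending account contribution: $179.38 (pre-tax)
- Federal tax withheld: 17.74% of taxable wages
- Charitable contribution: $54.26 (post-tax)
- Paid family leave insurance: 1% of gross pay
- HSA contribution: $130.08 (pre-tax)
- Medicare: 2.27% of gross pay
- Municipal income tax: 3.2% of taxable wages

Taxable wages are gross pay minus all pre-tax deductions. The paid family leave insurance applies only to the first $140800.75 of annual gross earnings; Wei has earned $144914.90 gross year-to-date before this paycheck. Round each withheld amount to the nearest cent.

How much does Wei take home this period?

Flexible spending account contribution: $179.38
HSA contribution: $130.08
Pre-tax total = $179.38 + $130.08 = $309.46
Taxable wages = $2545.60 − $309.46 = $2236.14
Municipal income tax: $2236.14 × 0.032 = $71.56
Federal tax withheld: $2236.14 × 0.1774 = $396.69
State unemployment insurance (employee share): $2545.60 × 0.01 = $25.46
Paid family leave insurance: annual cap $140800.75 already reached (YTD $144914.90), so $0.00
Medicare: $2545.60 × 0.0227 = $57.79
Charitable contribution: $54.26
Total deductions = $179.38 + $130.08 + $71.56 + $396.69 + $25.46 + $0.00 + $57.79 + $54.26 = $915.22
Net pay = $2545.60 − $915.22 = $1630.38

$1630.38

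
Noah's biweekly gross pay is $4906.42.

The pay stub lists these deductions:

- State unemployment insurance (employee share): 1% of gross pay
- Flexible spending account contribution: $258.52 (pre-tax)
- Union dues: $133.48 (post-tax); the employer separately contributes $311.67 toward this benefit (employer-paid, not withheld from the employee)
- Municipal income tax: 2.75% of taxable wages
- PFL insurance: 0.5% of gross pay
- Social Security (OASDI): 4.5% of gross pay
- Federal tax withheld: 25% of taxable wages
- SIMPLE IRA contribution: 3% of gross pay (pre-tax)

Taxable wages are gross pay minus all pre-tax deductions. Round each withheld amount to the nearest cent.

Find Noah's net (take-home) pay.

Flexible spending account contribution: $258.52
SIMPLE IRA contribution: $4906.42 × 0.03 = $147.19
Pre-tax total = $258.52 + $147.19 = $405.71
Taxable wages = $4906.42 − $405.71 = $4500.71
Federal tax withheld: $4500.71 × 0.25 = $1125.18
Municipal income tax: $4500.71 × 0.0275 = $123.77
PFL insurance: $4906.42 × 0.005 = $24.53
State unemployment insurance (employee share): $4906.42 × 0.01 = $49.06
Social Security (OASDI): $4906.42 × 0.045 = $220.79
Union dues: $133.48
(Employer's $311.67 toward union dues is not withheld from the employee.)
Total deductions = $258.52 + $147.19 + $1125.18 + $123.77 + $24.53 + $49.06 + $220.79 + $133.48 = $2082.52
Net pay = $4906.42 − $2082.52 = $2823.90

$2823.90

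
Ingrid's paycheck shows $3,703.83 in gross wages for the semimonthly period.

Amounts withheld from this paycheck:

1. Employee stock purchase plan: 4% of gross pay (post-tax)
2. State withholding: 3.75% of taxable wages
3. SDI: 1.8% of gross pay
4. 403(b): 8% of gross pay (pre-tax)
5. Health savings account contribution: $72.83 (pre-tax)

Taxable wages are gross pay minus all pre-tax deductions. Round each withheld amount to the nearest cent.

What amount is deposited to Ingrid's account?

$2,994.82

403(b): $3,703.83 × 0.08 = $296.31
Health savings account contribution: $72.83
Pre-tax total = $296.31 + $72.83 = $369.14
Taxable wages = $3,703.83 − $369.14 = $3,334.69
State withholding: $3,334.69 × 0.0375 = $125.05
SDI: $3,703.83 × 0.018 = $66.67
Employee stock purchase plan: $3,703.83 × 0.04 = $148.15
Total deductions = $296.31 + $72.83 + $125.05 + $66.67 + $148.15 = $709.01
Net pay = $3,703.83 − $709.01 = $2,994.82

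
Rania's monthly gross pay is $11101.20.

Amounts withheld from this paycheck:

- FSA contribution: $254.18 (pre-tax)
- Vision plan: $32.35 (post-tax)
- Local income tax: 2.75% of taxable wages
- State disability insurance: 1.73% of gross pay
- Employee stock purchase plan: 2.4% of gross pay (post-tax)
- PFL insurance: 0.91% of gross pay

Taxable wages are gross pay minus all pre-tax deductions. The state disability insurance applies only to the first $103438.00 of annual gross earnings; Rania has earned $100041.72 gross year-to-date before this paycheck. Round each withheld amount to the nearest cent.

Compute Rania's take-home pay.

$10090.17

FSA contribution: $254.18
Taxable wages = $11101.20 − $254.18 = $10847.02
Local income tax: $10847.02 × 0.0275 = $298.29
State disability insurance: only $103438.00 − $100041.72 = $3396.28 of this check is subject → $3396.28 × 0.0173 = $58.76
PFL insurance: $11101.20 × 0.0091 = $101.02
Vision plan: $32.35
Employee stock purchase plan: $11101.20 × 0.024 = $266.43
Total deductions = $254.18 + $298.29 + $58.76 + $101.02 + $32.35 + $266.43 = $1011.03
Net pay = $11101.20 − $1011.03 = $10090.17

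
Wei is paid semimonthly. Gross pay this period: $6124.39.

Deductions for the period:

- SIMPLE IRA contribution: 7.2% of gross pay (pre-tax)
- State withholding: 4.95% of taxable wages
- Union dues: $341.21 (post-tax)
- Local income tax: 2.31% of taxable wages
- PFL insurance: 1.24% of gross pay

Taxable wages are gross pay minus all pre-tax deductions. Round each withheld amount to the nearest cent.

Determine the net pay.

SIMPLE IRA contribution: $6124.39 × 0.072 = $440.96
Taxable wages = $6124.39 − $440.96 = $5683.43
Local income tax: $5683.43 × 0.0231 = $131.29
State withholding: $5683.43 × 0.0495 = $281.33
PFL insurance: $6124.39 × 0.0124 = $75.94
Union dues: $341.21
Total deductions = $440.96 + $131.29 + $281.33 + $75.94 + $341.21 = $1270.73
Net pay = $6124.39 − $1270.73 = $4853.66

$4853.66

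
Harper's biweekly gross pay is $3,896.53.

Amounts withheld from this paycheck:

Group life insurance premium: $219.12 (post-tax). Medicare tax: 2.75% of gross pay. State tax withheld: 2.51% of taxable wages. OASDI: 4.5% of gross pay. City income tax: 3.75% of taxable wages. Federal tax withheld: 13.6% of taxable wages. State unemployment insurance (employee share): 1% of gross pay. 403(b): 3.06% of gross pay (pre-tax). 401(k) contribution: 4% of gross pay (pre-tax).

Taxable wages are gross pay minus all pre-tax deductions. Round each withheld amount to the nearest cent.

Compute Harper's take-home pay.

403(b): $3,896.53 × 0.0306 = $119.23
401(k) contribution: $3,896.53 × 0.04 = $155.86
Pre-tax total = $119.23 + $155.86 = $275.09
Taxable wages = $3,896.53 − $275.09 = $3,621.44
City income tax: $3,621.44 × 0.0375 = $135.80
Federal tax withheld: $3,621.44 × 0.136 = $492.52
State tax withheld: $3,621.44 × 0.0251 = $90.90
OASDI: $3,896.53 × 0.045 = $175.34
Medicare tax: $3,896.53 × 0.0275 = $107.15
State unemployment insurance (employee share): $3,896.53 × 0.01 = $38.97
Group life insurance premium: $219.12
Total deductions = $119.23 + $155.86 + $135.80 + $492.52 + $90.90 + $175.34 + $107.15 + $38.97 + $219.12 = $1,534.89
Net pay = $3,896.53 − $1,534.89 = $2,361.64

$2,361.64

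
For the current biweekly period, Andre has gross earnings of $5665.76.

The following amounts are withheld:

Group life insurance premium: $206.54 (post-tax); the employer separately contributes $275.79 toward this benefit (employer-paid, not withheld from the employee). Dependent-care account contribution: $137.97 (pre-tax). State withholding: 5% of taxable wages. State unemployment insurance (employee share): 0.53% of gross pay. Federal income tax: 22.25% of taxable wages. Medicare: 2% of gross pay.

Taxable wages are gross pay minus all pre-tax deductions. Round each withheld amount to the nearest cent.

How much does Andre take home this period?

$3671.58

Dependent-care account contribution: $137.97
Taxable wages = $5665.76 − $137.97 = $5527.79
Federal income tax: $5527.79 × 0.2225 = $1229.93
State withholding: $5527.79 × 0.05 = $276.39
Medicare: $5665.76 × 0.02 = $113.32
State unemployment insurance (employee share): $5665.76 × 0.0053 = $30.03
Group life insurance premium: $206.54
(Employer's $275.79 toward group life insurance premium is not withheld from the employee.)
Total deductions = $137.97 + $1229.93 + $276.39 + $113.32 + $30.03 + $206.54 = $1994.18
Net pay = $5665.76 − $1994.18 = $3671.58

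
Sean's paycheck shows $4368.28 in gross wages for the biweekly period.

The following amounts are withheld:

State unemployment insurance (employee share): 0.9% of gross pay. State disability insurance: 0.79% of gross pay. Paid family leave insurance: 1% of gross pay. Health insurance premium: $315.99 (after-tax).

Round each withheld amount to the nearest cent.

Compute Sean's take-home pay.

State disability insurance: $4368.28 × 0.0079 = $34.51
Paid family leave insurance: $4368.28 × 0.01 = $43.68
State unemployment insurance (employee share): $4368.28 × 0.009 = $39.31
Health insurance premium: $315.99
Total deductions = $34.51 + $43.68 + $39.31 + $315.99 = $433.49
Net pay = $4368.28 − $433.49 = $3934.79

$3934.79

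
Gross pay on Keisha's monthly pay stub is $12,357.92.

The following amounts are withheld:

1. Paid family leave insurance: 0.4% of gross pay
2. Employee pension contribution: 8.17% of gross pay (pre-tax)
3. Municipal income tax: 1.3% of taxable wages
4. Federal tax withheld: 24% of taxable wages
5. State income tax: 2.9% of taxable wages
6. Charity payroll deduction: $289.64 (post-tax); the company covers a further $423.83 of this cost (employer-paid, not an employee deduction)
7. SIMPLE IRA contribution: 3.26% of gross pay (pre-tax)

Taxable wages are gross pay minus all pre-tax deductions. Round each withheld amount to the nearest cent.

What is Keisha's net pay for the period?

$7,519.73

Employee pension contribution: $12,357.92 × 0.0817 = $1,009.64
SIMPLE IRA contribution: $12,357.92 × 0.0326 = $402.87
Pre-tax total = $1,009.64 + $402.87 = $1,412.51
Taxable wages = $12,357.92 − $1,412.51 = $10,945.41
Federal tax withheld: $10,945.41 × 0.24 = $2,626.90
State income tax: $10,945.41 × 0.029 = $317.42
Municipal income tax: $10,945.41 × 0.013 = $142.29
Paid family leave insurance: $12,357.92 × 0.004 = $49.43
Charity payroll deduction: $289.64
(Employer's $423.83 toward charity payroll deduction is not withheld from the employee.)
Total deductions = $1,009.64 + $402.87 + $2,626.90 + $317.42 + $142.29 + $49.43 + $289.64 = $4,838.19
Net pay = $12,357.92 − $4,838.19 = $7,519.73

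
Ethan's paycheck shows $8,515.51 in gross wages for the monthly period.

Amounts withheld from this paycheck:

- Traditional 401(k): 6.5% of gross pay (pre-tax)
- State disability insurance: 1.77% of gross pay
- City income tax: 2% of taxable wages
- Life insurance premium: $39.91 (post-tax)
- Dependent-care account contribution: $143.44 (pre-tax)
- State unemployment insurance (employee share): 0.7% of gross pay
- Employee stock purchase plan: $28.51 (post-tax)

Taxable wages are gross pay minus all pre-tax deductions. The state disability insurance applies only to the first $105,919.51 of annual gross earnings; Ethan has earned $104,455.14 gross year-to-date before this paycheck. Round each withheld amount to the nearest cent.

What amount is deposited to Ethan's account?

$7,508.24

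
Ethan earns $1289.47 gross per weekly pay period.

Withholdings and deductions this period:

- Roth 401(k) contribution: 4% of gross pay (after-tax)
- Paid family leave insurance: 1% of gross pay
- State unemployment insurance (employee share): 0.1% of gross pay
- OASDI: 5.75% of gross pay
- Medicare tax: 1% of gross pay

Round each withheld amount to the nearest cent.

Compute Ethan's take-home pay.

$1136.68

Medicare tax: $1289.47 × 0.01 = $12.89
State unemployment insurance (employee share): $1289.47 × 0.001 = $1.29
OASDI: $1289.47 × 0.0575 = $74.14
Paid family leave insurance: $1289.47 × 0.01 = $12.89
Roth 401(k) contribution: $1289.47 × 0.04 = $51.58
Total deductions = $12.89 + $1.29 + $74.14 + $12.89 + $51.58 = $152.79
Net pay = $1289.47 − $152.79 = $1136.68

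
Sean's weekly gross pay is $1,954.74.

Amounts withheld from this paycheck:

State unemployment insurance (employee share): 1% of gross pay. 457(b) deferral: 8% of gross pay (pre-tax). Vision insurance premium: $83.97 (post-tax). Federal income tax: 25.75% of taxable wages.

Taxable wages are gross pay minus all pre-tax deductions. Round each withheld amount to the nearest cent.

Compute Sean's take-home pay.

457(b) deferral: $1,954.74 × 0.08 = $156.38
Taxable wages = $1,954.74 − $156.38 = $1,798.36
Federal income tax: $1,798.36 × 0.2575 = $463.08
State unemployment insurance (employee share): $1,954.74 × 0.01 = $19.55
Vision insurance premium: $83.97
Total deductions = $156.38 + $463.08 + $19.55 + $83.97 = $722.98
Net pay = $1,954.74 − $722.98 = $1,231.76

$1,231.76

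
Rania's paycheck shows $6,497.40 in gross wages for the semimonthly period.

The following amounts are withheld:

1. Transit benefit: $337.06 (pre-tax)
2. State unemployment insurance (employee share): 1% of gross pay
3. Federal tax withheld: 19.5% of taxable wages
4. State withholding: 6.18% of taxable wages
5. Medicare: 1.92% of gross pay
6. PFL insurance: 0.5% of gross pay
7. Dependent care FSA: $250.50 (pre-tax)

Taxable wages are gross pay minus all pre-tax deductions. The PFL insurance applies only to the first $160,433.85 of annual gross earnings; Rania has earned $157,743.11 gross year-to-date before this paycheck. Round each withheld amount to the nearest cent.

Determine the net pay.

Transit benefit: $337.06
Dependent care FSA: $250.50
Pre-tax total = $337.06 + $250.50 = $587.56
Taxable wages = $6,497.40 − $587.56 = $5,909.84
Federal tax withheld: $5,909.84 × 0.195 = $1,152.42
State withholding: $5,909.84 × 0.0618 = $365.23
Medicare: $6,497.40 × 0.0192 = $124.75
State unemployment insurance (employee share): $6,497.40 × 0.01 = $64.97
PFL insurance: only $160,433.85 − $157,743.11 = $2,690.74 of this check is subject → $2,690.74 × 0.005 = $13.45
Total deductions = $337.06 + $250.50 + $1,152.42 + $365.23 + $124.75 + $64.97 + $13.45 = $2,308.38
Net pay = $6,497.40 − $2,308.38 = $4,189.02

$4,189.02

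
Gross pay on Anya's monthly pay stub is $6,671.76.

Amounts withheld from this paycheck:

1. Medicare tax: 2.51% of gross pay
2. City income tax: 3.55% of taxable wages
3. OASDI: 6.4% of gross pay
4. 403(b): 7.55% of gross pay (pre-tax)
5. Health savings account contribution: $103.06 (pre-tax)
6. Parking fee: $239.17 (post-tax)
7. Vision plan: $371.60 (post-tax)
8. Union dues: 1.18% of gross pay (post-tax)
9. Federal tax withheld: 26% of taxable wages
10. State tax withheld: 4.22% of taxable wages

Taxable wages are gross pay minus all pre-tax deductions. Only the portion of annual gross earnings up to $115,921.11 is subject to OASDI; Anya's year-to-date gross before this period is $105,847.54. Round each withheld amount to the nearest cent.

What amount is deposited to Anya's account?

Health savings account contribution: $103.06
403(b): $6,671.76 × 0.0755 = $503.72
Pre-tax total = $103.06 + $503.72 = $606.78
Taxable wages = $6,671.76 − $606.78 = $6,064.98
State tax withheld: $6,064.98 × 0.0422 = $255.94
City income tax: $6,064.98 × 0.0355 = $215.31
Federal tax withheld: $6,064.98 × 0.26 = $1,576.89
OASDI: cap not yet reached, full $6,671.76 is subject → $6,671.76 × 0.064 = $426.99
Medicare tax: $6,671.76 × 0.0251 = $167.46
Union dues: $6,671.76 × 0.0118 = $78.73
Parking fee: $239.17
Vision plan: $371.60
Total deductions = $103.06 + $503.72 + $255.94 + $215.31 + $1,576.89 + $426.99 + $167.46 + $78.73 + $239.17 + $371.60 = $3,938.87
Net pay = $6,671.76 − $3,938.87 = $2,732.89

$2,732.89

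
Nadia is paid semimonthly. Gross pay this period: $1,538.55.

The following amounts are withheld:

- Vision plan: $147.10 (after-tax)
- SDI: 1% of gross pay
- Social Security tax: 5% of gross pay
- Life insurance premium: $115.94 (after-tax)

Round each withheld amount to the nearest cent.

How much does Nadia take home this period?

$1,183.19

Social Security tax: $1,538.55 × 0.05 = $76.93
SDI: $1,538.55 × 0.01 = $15.39
Vision plan: $147.10
Life insurance premium: $115.94
Total deductions = $76.93 + $15.39 + $147.10 + $115.94 = $355.36
Net pay = $1,538.55 − $355.36 = $1,183.19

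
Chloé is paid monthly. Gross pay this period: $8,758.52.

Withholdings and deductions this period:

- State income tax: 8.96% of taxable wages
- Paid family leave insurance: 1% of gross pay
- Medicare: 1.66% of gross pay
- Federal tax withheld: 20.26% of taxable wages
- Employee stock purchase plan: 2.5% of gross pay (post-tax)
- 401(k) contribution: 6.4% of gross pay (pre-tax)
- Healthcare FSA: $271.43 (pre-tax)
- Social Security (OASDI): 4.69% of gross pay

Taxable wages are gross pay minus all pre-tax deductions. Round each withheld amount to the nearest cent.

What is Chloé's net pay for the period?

401(k) contribution: $8,758.52 × 0.064 = $560.55
Healthcare FSA: $271.43
Pre-tax total = $560.55 + $271.43 = $831.98
Taxable wages = $8,758.52 − $831.98 = $7,926.54
Federal tax withheld: $7,926.54 × 0.2026 = $1,605.92
State income tax: $7,926.54 × 0.0896 = $710.22
Social Security (OASDI): $8,758.52 × 0.0469 = $410.77
Paid family leave insurance: $8,758.52 × 0.01 = $87.59
Medicare: $8,758.52 × 0.0166 = $145.39
Employee stock purchase plan: $8,758.52 × 0.025 = $218.96
Total deductions = $560.55 + $271.43 + $1,605.92 + $710.22 + $410.77 + $87.59 + $145.39 + $218.96 = $4,010.83
Net pay = $8,758.52 − $4,010.83 = $4,747.69

$4,747.69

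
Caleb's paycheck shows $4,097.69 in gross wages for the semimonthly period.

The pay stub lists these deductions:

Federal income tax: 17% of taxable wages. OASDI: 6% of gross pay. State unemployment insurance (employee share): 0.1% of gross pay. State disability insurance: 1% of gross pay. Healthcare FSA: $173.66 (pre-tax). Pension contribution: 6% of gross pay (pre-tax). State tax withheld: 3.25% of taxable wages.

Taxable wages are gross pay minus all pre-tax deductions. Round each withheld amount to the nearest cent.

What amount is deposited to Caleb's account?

$2,642.40

Pension contribution: $4,097.69 × 0.06 = $245.86
Healthcare FSA: $173.66
Pre-tax total = $245.86 + $173.66 = $419.52
Taxable wages = $4,097.69 − $419.52 = $3,678.17
Federal income tax: $3,678.17 × 0.17 = $625.29
State tax withheld: $3,678.17 × 0.0325 = $119.54
State disability insurance: $4,097.69 × 0.01 = $40.98
State unemployment insurance (employee share): $4,097.69 × 0.001 = $4.10
OASDI: $4,097.69 × 0.06 = $245.86
Total deductions = $245.86 + $173.66 + $625.29 + $119.54 + $40.98 + $4.10 + $245.86 = $1,455.29
Net pay = $4,097.69 − $1,455.29 = $2,642.40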